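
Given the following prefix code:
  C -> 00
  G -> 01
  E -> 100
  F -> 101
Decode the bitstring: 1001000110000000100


Decoding step by step:
Bits 100 -> E
Bits 100 -> E
Bits 01 -> G
Bits 100 -> E
Bits 00 -> C
Bits 00 -> C
Bits 01 -> G
Bits 00 -> C


Decoded message: EEGECCGC


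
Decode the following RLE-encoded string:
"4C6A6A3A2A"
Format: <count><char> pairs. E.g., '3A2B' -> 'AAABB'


Expanding each <count><char> pair:
  4C -> 'CCCC'
  6A -> 'AAAAAA'
  6A -> 'AAAAAA'
  3A -> 'AAA'
  2A -> 'AA'

Decoded = CCCCAAAAAAAAAAAAAAAAA


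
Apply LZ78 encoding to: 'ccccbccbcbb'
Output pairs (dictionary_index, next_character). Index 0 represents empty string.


LZ78 encoding steps:
Dictionary: {0: ''}
Step 1: w='' (idx 0), next='c' -> output (0, 'c'), add 'c' as idx 1
Step 2: w='c' (idx 1), next='c' -> output (1, 'c'), add 'cc' as idx 2
Step 3: w='c' (idx 1), next='b' -> output (1, 'b'), add 'cb' as idx 3
Step 4: w='cc' (idx 2), next='b' -> output (2, 'b'), add 'ccb' as idx 4
Step 5: w='cb' (idx 3), next='b' -> output (3, 'b'), add 'cbb' as idx 5


Encoded: [(0, 'c'), (1, 'c'), (1, 'b'), (2, 'b'), (3, 'b')]


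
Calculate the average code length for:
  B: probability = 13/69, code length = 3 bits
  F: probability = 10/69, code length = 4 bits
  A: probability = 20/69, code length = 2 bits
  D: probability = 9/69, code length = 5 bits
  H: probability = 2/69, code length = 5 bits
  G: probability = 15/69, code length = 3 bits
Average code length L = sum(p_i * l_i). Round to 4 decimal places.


Weighted contributions p_i * l_i:
  B: (13/69) * 3 = 39/69
  F: (10/69) * 4 = 40/69
  A: (20/69) * 2 = 40/69
  D: (9/69) * 5 = 45/69
  H: (2/69) * 5 = 10/69
  G: (15/69) * 3 = 45/69
Sum = (39 + 40 + 40 + 45 + 10 + 45)/69 = 219/69

L = 219/69 = 3.1739 bits/symbol


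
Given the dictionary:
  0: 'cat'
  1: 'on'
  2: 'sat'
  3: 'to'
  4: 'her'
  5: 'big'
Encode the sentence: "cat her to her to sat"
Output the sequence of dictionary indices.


Look up each word in the dictionary:
  'cat' -> 0
  'her' -> 4
  'to' -> 3
  'her' -> 4
  'to' -> 3
  'sat' -> 2

Encoded: [0, 4, 3, 4, 3, 2]


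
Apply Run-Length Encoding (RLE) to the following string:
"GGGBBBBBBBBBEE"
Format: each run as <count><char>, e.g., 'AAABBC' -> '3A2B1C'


Scanning runs left to right:
  i=0: run of 'G' x 3 -> '3G'
  i=3: run of 'B' x 9 -> '9B'
  i=12: run of 'E' x 2 -> '2E'

RLE = 3G9B2E


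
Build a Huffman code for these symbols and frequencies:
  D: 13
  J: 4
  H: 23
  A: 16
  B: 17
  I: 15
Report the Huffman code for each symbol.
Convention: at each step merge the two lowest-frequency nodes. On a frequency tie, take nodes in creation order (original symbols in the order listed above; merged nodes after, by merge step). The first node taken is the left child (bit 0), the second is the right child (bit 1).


Huffman tree construction:
Step 1: Merge J(4) + D(13) = 17
Step 2: Merge I(15) + A(16) = 31
Step 3: Merge B(17) + (J+D)(17) = 34
Step 4: Merge H(23) + (I+A)(31) = 54
Step 5: Merge (B+(J+D))(34) + (H+(I+A))(54) = 88
Read each symbol's code off the tree from the root (left child = 0, right child = 1).

Codes:
  D: 011 (length 3)
  J: 010 (length 3)
  H: 10 (length 2)
  A: 111 (length 3)
  B: 00 (length 2)
  I: 110 (length 3)
Average code length: 224/88 = 2.5455 bits/symbol


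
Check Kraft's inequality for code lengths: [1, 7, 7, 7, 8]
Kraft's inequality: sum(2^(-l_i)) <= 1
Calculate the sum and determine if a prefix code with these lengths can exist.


Sum = 2^(-1) + 2^(-7) + 2^(-7) + 2^(-7) + 2^(-8)
    = 0.5 + 0.0078125 + 0.0078125 + 0.0078125 + 0.00390625
    = 135/256 = 0.52734375
Since 0.52734375 <= 1, Kraft's inequality IS satisfied.
A prefix code with these lengths CAN exist.

Kraft sum = 0.52734375. Satisfied.


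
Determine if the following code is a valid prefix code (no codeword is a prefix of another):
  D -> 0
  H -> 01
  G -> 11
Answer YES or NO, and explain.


Checking each pair (does one codeword prefix another?):
  D='0' vs H='01': prefix -- VIOLATION

NO -- this is NOT a valid prefix code. D (0) is a prefix of H (01).


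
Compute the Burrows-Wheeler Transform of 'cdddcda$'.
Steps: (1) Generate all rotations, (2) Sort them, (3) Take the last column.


Rotations (sorted):
  0: $cdddcda -> last char: a
  1: a$cdddcd -> last char: d
  2: cda$cddd -> last char: d
  3: cdddcda$ -> last char: $
  4: da$cdddc -> last char: c
  5: dcda$cdd -> last char: d
  6: ddcda$cd -> last char: d
  7: dddcda$c -> last char: c


BWT = add$cddc


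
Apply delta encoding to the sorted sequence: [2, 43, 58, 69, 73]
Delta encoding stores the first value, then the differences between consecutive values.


First value: 2
Deltas:
  43 - 2 = 41
  58 - 43 = 15
  69 - 58 = 11
  73 - 69 = 4


Delta encoded: [2, 41, 15, 11, 4]


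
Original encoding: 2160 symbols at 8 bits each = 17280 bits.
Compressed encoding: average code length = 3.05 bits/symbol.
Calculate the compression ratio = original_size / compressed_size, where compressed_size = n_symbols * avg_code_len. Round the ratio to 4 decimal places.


original_size = n_symbols * orig_bits = 2160 * 8 = 17280 bits
compressed_size = n_symbols * avg_code_len = 2160 * 3.05 = 6588.0 bits
ratio = original_size / compressed_size = 17280 / 6588.0 = 2.623

Compression ratio = 2.623


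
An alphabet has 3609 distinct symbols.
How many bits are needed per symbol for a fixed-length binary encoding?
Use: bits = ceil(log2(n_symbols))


log2(3609) = 11.8174
Bracket: 2^11 = 2048 < 3609 <= 2^12 = 4096
So ceil(log2(3609)) = 12

bits = ceil(log2(3609)) = ceil(11.8174) = 12 bits


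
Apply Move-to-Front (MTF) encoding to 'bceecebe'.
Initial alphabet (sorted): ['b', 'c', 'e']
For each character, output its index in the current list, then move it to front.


MTF encoding:
'b': index 0 in ['b', 'c', 'e'] -> ['b', 'c', 'e']
'c': index 1 in ['b', 'c', 'e'] -> ['c', 'b', 'e']
'e': index 2 in ['c', 'b', 'e'] -> ['e', 'c', 'b']
'e': index 0 in ['e', 'c', 'b'] -> ['e', 'c', 'b']
'c': index 1 in ['e', 'c', 'b'] -> ['c', 'e', 'b']
'e': index 1 in ['c', 'e', 'b'] -> ['e', 'c', 'b']
'b': index 2 in ['e', 'c', 'b'] -> ['b', 'e', 'c']
'e': index 1 in ['b', 'e', 'c'] -> ['e', 'b', 'c']


Output: [0, 1, 2, 0, 1, 1, 2, 1]


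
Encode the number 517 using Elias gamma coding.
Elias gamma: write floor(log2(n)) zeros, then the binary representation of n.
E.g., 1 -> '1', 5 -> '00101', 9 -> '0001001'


num_bits = floor(log2(517)) + 1 = 10
leading_zeros = num_bits - 1 = 9
binary(517) = 1000000101

Elias gamma(517) = '000000000' + '1000000101' = 0000000001000000101 (19 bits)


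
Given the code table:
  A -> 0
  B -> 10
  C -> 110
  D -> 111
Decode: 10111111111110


Decoding:
10 -> B
111 -> D
111 -> D
111 -> D
110 -> C


Result: BDDDC


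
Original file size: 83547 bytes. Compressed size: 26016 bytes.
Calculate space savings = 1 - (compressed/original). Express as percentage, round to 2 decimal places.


ratio = compressed/original = 26016/83547 = 0.311394
savings = 1 - ratio = 1 - 0.311394 = 0.688606
as a percentage: 0.688606 * 100 = 68.86%

Space savings = 1 - 26016/83547 = 68.86%


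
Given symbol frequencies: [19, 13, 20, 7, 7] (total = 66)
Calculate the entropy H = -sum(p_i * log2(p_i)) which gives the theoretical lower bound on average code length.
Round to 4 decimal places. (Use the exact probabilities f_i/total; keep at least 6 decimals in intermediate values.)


Per-symbol terms -p_i * log2(p_i) with p_i = f_i/66:
  p = 19/66 = 0.287879: log2(p) = -1.796467, -p*log2(p) = 0.517165
  p = 13/66 = 0.196970: log2(p) = -2.343954, -p*log2(p) = 0.461688
  p = 20/66 = 0.303030: log2(p) = -1.722466, -p*log2(p) = 0.521959
  p = 7/66 = 0.106061: log2(p) = -3.237039, -p*log2(p) = 0.343322
  p = 7/66 = 0.106061: log2(p) = -3.237039, -p*log2(p) = 0.343322
H = 0.517165 + 0.461688 + 0.521959 + 0.343322 + 0.343322 = 2.187456

H = 2.1875 bits/symbol


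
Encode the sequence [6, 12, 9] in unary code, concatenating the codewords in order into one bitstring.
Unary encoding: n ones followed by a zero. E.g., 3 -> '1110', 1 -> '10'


Encode each number as n ones followed by a terminating 0:
  6 -> 1111110 (7 bits)
  12 -> 1111111111110 (13 bits)
  9 -> 1111111110 (10 bits)
Total length = 7 + 13 + 10 = 30 bits.

Unary([6, 12, 9]) = 111111011111111111101111111110 (30 bits)


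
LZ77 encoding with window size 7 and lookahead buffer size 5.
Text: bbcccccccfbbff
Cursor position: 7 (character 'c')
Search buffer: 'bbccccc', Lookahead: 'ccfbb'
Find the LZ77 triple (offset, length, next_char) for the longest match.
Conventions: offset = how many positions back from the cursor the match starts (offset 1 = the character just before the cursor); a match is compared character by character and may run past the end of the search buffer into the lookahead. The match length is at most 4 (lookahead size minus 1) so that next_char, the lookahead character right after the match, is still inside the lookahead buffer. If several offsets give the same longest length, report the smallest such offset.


Try each offset into the search buffer:
  offset=1 (pos 6, char 'c'): match length 2
  offset=2 (pos 5, char 'c'): match length 2
  offset=3 (pos 4, char 'c'): match length 2
  offset=4 (pos 3, char 'c'): match length 2
  offset=5 (pos 2, char 'c'): match length 2
  offset=6 (pos 1, char 'b'): match length 0
  offset=7 (pos 0, char 'b'): match length 0
Longest match has length 2, found at offsets 1, 2, 3, 4, 5; take the smallest, offset 1.
next_char = character at position 7 + 2 = 9 -> 'f'

Best match: offset=1, length=2 (matching 'cc' starting at position 6)
LZ77 triple: (1, 2, 'f')


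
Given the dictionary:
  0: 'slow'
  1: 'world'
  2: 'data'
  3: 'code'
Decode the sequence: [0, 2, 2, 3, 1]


Look up each index in the dictionary:
  0 -> 'slow'
  2 -> 'data'
  2 -> 'data'
  3 -> 'code'
  1 -> 'world'

Decoded: "slow data data code world"


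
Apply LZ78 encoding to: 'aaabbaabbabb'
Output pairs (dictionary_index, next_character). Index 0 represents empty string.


LZ78 encoding steps:
Dictionary: {0: ''}
Step 1: w='' (idx 0), next='a' -> output (0, 'a'), add 'a' as idx 1
Step 2: w='a' (idx 1), next='a' -> output (1, 'a'), add 'aa' as idx 2
Step 3: w='' (idx 0), next='b' -> output (0, 'b'), add 'b' as idx 3
Step 4: w='b' (idx 3), next='a' -> output (3, 'a'), add 'ba' as idx 4
Step 5: w='a' (idx 1), next='b' -> output (1, 'b'), add 'ab' as idx 5
Step 6: w='ba' (idx 4), next='b' -> output (4, 'b'), add 'bab' as idx 6
Step 7: w='b' (idx 3), end of input -> output (3, '')


Encoded: [(0, 'a'), (1, 'a'), (0, 'b'), (3, 'a'), (1, 'b'), (4, 'b'), (3, '')]


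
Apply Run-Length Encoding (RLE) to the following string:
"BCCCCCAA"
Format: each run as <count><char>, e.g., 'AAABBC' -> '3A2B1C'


Scanning runs left to right:
  i=0: run of 'B' x 1 -> '1B'
  i=1: run of 'C' x 5 -> '5C'
  i=6: run of 'A' x 2 -> '2A'

RLE = 1B5C2A


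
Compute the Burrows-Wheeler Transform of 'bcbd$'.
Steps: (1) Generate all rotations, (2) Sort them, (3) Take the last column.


Rotations (sorted):
  0: $bcbd -> last char: d
  1: bcbd$ -> last char: $
  2: bd$bc -> last char: c
  3: cbd$b -> last char: b
  4: d$bcb -> last char: b


BWT = d$cbb


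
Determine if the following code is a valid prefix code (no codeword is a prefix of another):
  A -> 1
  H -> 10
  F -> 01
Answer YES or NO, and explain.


Checking each pair (does one codeword prefix another?):
  A='1' vs H='10': prefix -- VIOLATION

NO -- this is NOT a valid prefix code. A (1) is a prefix of H (10).


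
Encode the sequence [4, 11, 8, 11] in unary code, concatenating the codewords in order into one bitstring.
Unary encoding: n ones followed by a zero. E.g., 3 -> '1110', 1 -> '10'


Encode each number as n ones followed by a terminating 0:
  4 -> 11110 (5 bits)
  11 -> 111111111110 (12 bits)
  8 -> 111111110 (9 bits)
  11 -> 111111111110 (12 bits)
Total length = 5 + 12 + 9 + 12 = 38 bits.

Unary([4, 11, 8, 11]) = 11110111111111110111111110111111111110 (38 bits)


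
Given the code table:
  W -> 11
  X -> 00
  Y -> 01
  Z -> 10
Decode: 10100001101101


Decoding:
10 -> Z
10 -> Z
00 -> X
01 -> Y
10 -> Z
11 -> W
01 -> Y


Result: ZZXYZWY


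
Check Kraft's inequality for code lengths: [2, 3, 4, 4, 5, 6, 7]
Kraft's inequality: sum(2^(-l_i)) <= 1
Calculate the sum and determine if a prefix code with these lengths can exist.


Sum = 2^(-2) + 2^(-3) + 2^(-4) + 2^(-4) + 2^(-5) + 2^(-6) + 2^(-7)
    = 0.25 + 0.125 + 0.0625 + 0.0625 + 0.03125 + 0.015625 + 0.0078125
    = 71/128 = 0.5546875
Since 0.5546875 <= 1, Kraft's inequality IS satisfied.
A prefix code with these lengths CAN exist.

Kraft sum = 0.5546875. Satisfied.


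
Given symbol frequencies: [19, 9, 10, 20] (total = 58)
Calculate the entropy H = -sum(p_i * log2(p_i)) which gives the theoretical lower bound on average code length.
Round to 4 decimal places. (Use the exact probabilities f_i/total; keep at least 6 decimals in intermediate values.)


Per-symbol terms -p_i * log2(p_i) with p_i = f_i/58:
  p = 19/58 = 0.327586: log2(p) = -1.610053, -p*log2(p) = 0.527431
  p = 9/58 = 0.155172: log2(p) = -2.688056, -p*log2(p) = 0.417112
  p = 10/58 = 0.172414: log2(p) = -2.536053, -p*log2(p) = 0.437251
  p = 20/58 = 0.344828: log2(p) = -1.536053, -p*log2(p) = 0.529673
H = 0.527431 + 0.417112 + 0.437251 + 0.529673 = 1.911467

H = 1.9115 bits/symbol


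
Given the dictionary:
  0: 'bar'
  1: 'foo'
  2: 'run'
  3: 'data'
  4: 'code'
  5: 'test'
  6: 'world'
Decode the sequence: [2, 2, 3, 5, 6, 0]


Look up each index in the dictionary:
  2 -> 'run'
  2 -> 'run'
  3 -> 'data'
  5 -> 'test'
  6 -> 'world'
  0 -> 'bar'

Decoded: "run run data test world bar"


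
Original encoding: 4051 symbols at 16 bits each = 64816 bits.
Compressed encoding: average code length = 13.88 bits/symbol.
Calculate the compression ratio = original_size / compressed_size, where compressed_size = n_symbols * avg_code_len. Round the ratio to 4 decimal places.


original_size = n_symbols * orig_bits = 4051 * 16 = 64816 bits
compressed_size = n_symbols * avg_code_len = 4051 * 13.88 = 56227.88 bits
ratio = original_size / compressed_size = 64816 / 56227.88 = 1.1527

Compression ratio = 1.1527


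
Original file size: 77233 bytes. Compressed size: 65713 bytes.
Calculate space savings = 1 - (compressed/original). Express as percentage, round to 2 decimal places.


ratio = compressed/original = 65713/77233 = 0.850841
savings = 1 - ratio = 1 - 0.850841 = 0.149159
as a percentage: 0.149159 * 100 = 14.92%

Space savings = 1 - 65713/77233 = 14.92%


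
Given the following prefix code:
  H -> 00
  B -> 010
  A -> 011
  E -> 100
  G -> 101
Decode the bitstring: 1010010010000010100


Decoding step by step:
Bits 101 -> G
Bits 00 -> H
Bits 100 -> E
Bits 100 -> E
Bits 00 -> H
Bits 010 -> B
Bits 100 -> E


Decoded message: GHEEHBE


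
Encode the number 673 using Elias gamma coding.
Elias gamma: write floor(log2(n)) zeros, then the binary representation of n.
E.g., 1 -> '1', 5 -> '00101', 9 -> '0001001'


num_bits = floor(log2(673)) + 1 = 10
leading_zeros = num_bits - 1 = 9
binary(673) = 1010100001

Elias gamma(673) = '000000000' + '1010100001' = 0000000001010100001 (19 bits)


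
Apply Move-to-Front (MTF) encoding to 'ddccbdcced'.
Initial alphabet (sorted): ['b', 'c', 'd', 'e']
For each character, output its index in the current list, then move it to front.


MTF encoding:
'd': index 2 in ['b', 'c', 'd', 'e'] -> ['d', 'b', 'c', 'e']
'd': index 0 in ['d', 'b', 'c', 'e'] -> ['d', 'b', 'c', 'e']
'c': index 2 in ['d', 'b', 'c', 'e'] -> ['c', 'd', 'b', 'e']
'c': index 0 in ['c', 'd', 'b', 'e'] -> ['c', 'd', 'b', 'e']
'b': index 2 in ['c', 'd', 'b', 'e'] -> ['b', 'c', 'd', 'e']
'd': index 2 in ['b', 'c', 'd', 'e'] -> ['d', 'b', 'c', 'e']
'c': index 2 in ['d', 'b', 'c', 'e'] -> ['c', 'd', 'b', 'e']
'c': index 0 in ['c', 'd', 'b', 'e'] -> ['c', 'd', 'b', 'e']
'e': index 3 in ['c', 'd', 'b', 'e'] -> ['e', 'c', 'd', 'b']
'd': index 2 in ['e', 'c', 'd', 'b'] -> ['d', 'e', 'c', 'b']


Output: [2, 0, 2, 0, 2, 2, 2, 0, 3, 2]


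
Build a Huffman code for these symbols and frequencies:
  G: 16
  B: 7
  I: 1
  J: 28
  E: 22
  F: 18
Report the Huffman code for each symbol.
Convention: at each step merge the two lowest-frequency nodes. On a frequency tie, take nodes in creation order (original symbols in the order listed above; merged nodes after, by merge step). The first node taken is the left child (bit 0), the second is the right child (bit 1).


Huffman tree construction:
Step 1: Merge I(1) + B(7) = 8
Step 2: Merge (I+B)(8) + G(16) = 24
Step 3: Merge F(18) + E(22) = 40
Step 4: Merge ((I+B)+G)(24) + J(28) = 52
Step 5: Merge (F+E)(40) + (((I+B)+G)+J)(52) = 92
Read each symbol's code off the tree from the root (left child = 0, right child = 1).

Codes:
  G: 101 (length 3)
  B: 1001 (length 4)
  I: 1000 (length 4)
  J: 11 (length 2)
  E: 01 (length 2)
  F: 00 (length 2)
Average code length: 216/92 = 2.3478 bits/symbol


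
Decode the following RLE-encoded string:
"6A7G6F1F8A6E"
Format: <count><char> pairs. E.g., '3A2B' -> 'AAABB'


Expanding each <count><char> pair:
  6A -> 'AAAAAA'
  7G -> 'GGGGGGG'
  6F -> 'FFFFFF'
  1F -> 'F'
  8A -> 'AAAAAAAA'
  6E -> 'EEEEEE'

Decoded = AAAAAAGGGGGGGFFFFFFFAAAAAAAAEEEEEE


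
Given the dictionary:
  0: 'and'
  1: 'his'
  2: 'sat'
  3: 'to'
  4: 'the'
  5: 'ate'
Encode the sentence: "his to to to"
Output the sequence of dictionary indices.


Look up each word in the dictionary:
  'his' -> 1
  'to' -> 3
  'to' -> 3
  'to' -> 3

Encoded: [1, 3, 3, 3]


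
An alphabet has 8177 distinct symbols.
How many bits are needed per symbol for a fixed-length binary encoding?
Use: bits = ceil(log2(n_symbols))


log2(8177) = 12.9974
Bracket: 2^12 = 4096 < 8177 <= 2^13 = 8192
So ceil(log2(8177)) = 13

bits = ceil(log2(8177)) = ceil(12.9974) = 13 bits


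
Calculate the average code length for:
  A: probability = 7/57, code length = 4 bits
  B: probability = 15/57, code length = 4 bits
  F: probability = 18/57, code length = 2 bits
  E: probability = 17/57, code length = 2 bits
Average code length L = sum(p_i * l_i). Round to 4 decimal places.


Weighted contributions p_i * l_i:
  A: (7/57) * 4 = 28/57
  B: (15/57) * 4 = 60/57
  F: (18/57) * 2 = 36/57
  E: (17/57) * 2 = 34/57
Sum = (28 + 60 + 36 + 34)/57 = 158/57

L = 158/57 = 2.7719 bits/symbol


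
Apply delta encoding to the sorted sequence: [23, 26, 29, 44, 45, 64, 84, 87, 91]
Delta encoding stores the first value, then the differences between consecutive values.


First value: 23
Deltas:
  26 - 23 = 3
  29 - 26 = 3
  44 - 29 = 15
  45 - 44 = 1
  64 - 45 = 19
  84 - 64 = 20
  87 - 84 = 3
  91 - 87 = 4


Delta encoded: [23, 3, 3, 15, 1, 19, 20, 3, 4]


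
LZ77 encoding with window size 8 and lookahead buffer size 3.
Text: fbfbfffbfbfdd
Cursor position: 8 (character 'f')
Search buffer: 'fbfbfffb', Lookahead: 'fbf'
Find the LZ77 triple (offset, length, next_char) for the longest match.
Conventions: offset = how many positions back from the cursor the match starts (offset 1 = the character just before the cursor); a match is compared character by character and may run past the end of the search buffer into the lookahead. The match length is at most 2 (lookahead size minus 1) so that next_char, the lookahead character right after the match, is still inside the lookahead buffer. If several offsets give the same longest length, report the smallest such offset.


Try each offset into the search buffer:
  offset=1 (pos 7, char 'b'): match length 0
  offset=2 (pos 6, char 'f'): match length 2
  offset=3 (pos 5, char 'f'): match length 1
  offset=4 (pos 4, char 'f'): match length 1
  offset=5 (pos 3, char 'b'): match length 0
  offset=6 (pos 2, char 'f'): match length 2
  offset=7 (pos 1, char 'b'): match length 0
  offset=8 (pos 0, char 'f'): match length 2
Longest match has length 2, found at offsets 2, 6, 8; take the smallest, offset 2.
next_char = character at position 8 + 2 = 10 -> 'f'

Best match: offset=2, length=2 (matching 'fb' starting at position 6)
LZ77 triple: (2, 2, 'f')


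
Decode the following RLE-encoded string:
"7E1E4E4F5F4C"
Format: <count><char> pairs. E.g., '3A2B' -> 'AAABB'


Expanding each <count><char> pair:
  7E -> 'EEEEEEE'
  1E -> 'E'
  4E -> 'EEEE'
  4F -> 'FFFF'
  5F -> 'FFFFF'
  4C -> 'CCCC'

Decoded = EEEEEEEEEEEEFFFFFFFFFCCCC


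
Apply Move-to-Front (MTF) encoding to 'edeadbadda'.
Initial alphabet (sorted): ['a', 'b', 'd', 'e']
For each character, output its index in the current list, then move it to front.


MTF encoding:
'e': index 3 in ['a', 'b', 'd', 'e'] -> ['e', 'a', 'b', 'd']
'd': index 3 in ['e', 'a', 'b', 'd'] -> ['d', 'e', 'a', 'b']
'e': index 1 in ['d', 'e', 'a', 'b'] -> ['e', 'd', 'a', 'b']
'a': index 2 in ['e', 'd', 'a', 'b'] -> ['a', 'e', 'd', 'b']
'd': index 2 in ['a', 'e', 'd', 'b'] -> ['d', 'a', 'e', 'b']
'b': index 3 in ['d', 'a', 'e', 'b'] -> ['b', 'd', 'a', 'e']
'a': index 2 in ['b', 'd', 'a', 'e'] -> ['a', 'b', 'd', 'e']
'd': index 2 in ['a', 'b', 'd', 'e'] -> ['d', 'a', 'b', 'e']
'd': index 0 in ['d', 'a', 'b', 'e'] -> ['d', 'a', 'b', 'e']
'a': index 1 in ['d', 'a', 'b', 'e'] -> ['a', 'd', 'b', 'e']


Output: [3, 3, 1, 2, 2, 3, 2, 2, 0, 1]


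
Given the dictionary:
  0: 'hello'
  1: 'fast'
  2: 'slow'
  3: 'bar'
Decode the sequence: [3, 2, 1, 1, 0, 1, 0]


Look up each index in the dictionary:
  3 -> 'bar'
  2 -> 'slow'
  1 -> 'fast'
  1 -> 'fast'
  0 -> 'hello'
  1 -> 'fast'
  0 -> 'hello'

Decoded: "bar slow fast fast hello fast hello"


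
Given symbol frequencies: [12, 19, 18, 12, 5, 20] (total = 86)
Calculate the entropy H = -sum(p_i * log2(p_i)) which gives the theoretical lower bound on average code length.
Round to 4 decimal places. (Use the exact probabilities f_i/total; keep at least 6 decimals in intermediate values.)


Per-symbol terms -p_i * log2(p_i) with p_i = f_i/86:
  p = 12/86 = 0.139535: log2(p) = -2.841302, -p*log2(p) = 0.396461
  p = 19/86 = 0.220930: log2(p) = -2.178337, -p*log2(p) = 0.481261
  p = 18/86 = 0.209302: log2(p) = -2.256340, -p*log2(p) = 0.472257
  p = 12/86 = 0.139535: log2(p) = -2.841302, -p*log2(p) = 0.396461
  p = 5/86 = 0.058140: log2(p) = -4.104337, -p*log2(p) = 0.238624
  p = 20/86 = 0.232558: log2(p) = -2.104337, -p*log2(p) = 0.489381
H = 0.396461 + 0.481261 + 0.472257 + 0.396461 + 0.238624 + 0.489381 = 2.474445

H = 2.4744 bits/symbol


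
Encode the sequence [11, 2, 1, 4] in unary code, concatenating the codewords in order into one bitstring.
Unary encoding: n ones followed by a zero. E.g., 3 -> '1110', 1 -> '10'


Encode each number as n ones followed by a terminating 0:
  11 -> 111111111110 (12 bits)
  2 -> 110 (3 bits)
  1 -> 10 (2 bits)
  4 -> 11110 (5 bits)
Total length = 12 + 3 + 2 + 5 = 22 bits.

Unary([11, 2, 1, 4]) = 1111111111101101011110 (22 bits)


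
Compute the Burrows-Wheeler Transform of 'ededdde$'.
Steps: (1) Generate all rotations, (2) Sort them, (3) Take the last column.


Rotations (sorted):
  0: $ededdde -> last char: e
  1: ddde$ede -> last char: e
  2: dde$eded -> last char: d
  3: de$ededd -> last char: d
  4: deddde$e -> last char: e
  5: e$ededdd -> last char: d
  6: eddde$ed -> last char: d
  7: ededdde$ -> last char: $


BWT = eeddedd$


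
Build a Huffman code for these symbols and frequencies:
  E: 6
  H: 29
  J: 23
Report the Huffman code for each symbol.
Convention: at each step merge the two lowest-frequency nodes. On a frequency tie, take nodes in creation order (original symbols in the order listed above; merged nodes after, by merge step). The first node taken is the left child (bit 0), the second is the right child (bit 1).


Huffman tree construction:
Step 1: Merge E(6) + J(23) = 29
Step 2: Merge H(29) + (E+J)(29) = 58
Read each symbol's code off the tree from the root (left child = 0, right child = 1).

Codes:
  E: 10 (length 2)
  H: 0 (length 1)
  J: 11 (length 2)
Average code length: 87/58 = 1.5000 bits/symbol


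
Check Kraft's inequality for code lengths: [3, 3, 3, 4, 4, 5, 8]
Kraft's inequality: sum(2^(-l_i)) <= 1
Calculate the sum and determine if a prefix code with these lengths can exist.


Sum = 2^(-3) + 2^(-3) + 2^(-3) + 2^(-4) + 2^(-4) + 2^(-5) + 2^(-8)
    = 0.125 + 0.125 + 0.125 + 0.0625 + 0.0625 + 0.03125 + 0.00390625
    = 137/256 = 0.53515625
Since 0.53515625 <= 1, Kraft's inequality IS satisfied.
A prefix code with these lengths CAN exist.

Kraft sum = 0.53515625. Satisfied.


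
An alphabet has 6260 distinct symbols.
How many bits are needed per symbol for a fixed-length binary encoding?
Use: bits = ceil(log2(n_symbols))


log2(6260) = 12.6119
Bracket: 2^12 = 4096 < 6260 <= 2^13 = 8192
So ceil(log2(6260)) = 13

bits = ceil(log2(6260)) = ceil(12.6119) = 13 bits


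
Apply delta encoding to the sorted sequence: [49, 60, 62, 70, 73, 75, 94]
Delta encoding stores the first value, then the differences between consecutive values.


First value: 49
Deltas:
  60 - 49 = 11
  62 - 60 = 2
  70 - 62 = 8
  73 - 70 = 3
  75 - 73 = 2
  94 - 75 = 19


Delta encoded: [49, 11, 2, 8, 3, 2, 19]


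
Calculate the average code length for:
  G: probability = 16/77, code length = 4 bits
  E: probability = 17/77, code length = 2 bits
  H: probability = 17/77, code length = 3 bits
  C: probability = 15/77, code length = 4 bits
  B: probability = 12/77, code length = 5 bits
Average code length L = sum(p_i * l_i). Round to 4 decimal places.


Weighted contributions p_i * l_i:
  G: (16/77) * 4 = 64/77
  E: (17/77) * 2 = 34/77
  H: (17/77) * 3 = 51/77
  C: (15/77) * 4 = 60/77
  B: (12/77) * 5 = 60/77
Sum = (64 + 34 + 51 + 60 + 60)/77 = 269/77

L = 269/77 = 3.4935 bits/symbol


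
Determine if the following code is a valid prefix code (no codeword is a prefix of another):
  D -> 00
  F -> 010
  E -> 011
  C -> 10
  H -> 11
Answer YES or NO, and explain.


Checking each pair (does one codeword prefix another?):
  D='00' vs F='010': no prefix
  D='00' vs E='011': no prefix
  D='00' vs C='10': no prefix
  D='00' vs H='11': no prefix
  F='010' vs D='00': no prefix
  F='010' vs E='011': no prefix
  F='010' vs C='10': no prefix
  F='010' vs H='11': no prefix
  E='011' vs D='00': no prefix
  E='011' vs F='010': no prefix
  E='011' vs C='10': no prefix
  E='011' vs H='11': no prefix
  C='10' vs D='00': no prefix
  C='10' vs F='010': no prefix
  C='10' vs E='011': no prefix
  C='10' vs H='11': no prefix
  H='11' vs D='00': no prefix
  H='11' vs F='010': no prefix
  H='11' vs E='011': no prefix
  H='11' vs C='10': no prefix
No violation found over all pairs.

YES -- this is a valid prefix code. No codeword is a prefix of any other codeword.


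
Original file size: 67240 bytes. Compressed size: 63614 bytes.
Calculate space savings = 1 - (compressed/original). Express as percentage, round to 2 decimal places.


ratio = compressed/original = 63614/67240 = 0.946074
savings = 1 - ratio = 1 - 0.946074 = 0.053926
as a percentage: 0.053926 * 100 = 5.39%

Space savings = 1 - 63614/67240 = 5.39%


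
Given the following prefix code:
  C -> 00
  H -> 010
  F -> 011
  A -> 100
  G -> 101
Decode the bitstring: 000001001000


Decoding step by step:
Bits 00 -> C
Bits 00 -> C
Bits 010 -> H
Bits 010 -> H
Bits 00 -> C


Decoded message: CCHHC


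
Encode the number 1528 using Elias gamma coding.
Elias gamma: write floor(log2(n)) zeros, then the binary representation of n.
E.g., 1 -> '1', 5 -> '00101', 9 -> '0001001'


num_bits = floor(log2(1528)) + 1 = 11
leading_zeros = num_bits - 1 = 10
binary(1528) = 10111111000

Elias gamma(1528) = '0000000000' + '10111111000' = 000000000010111111000 (21 bits)


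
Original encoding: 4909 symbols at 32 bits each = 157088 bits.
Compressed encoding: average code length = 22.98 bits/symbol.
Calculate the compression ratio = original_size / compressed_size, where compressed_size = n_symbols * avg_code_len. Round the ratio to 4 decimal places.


original_size = n_symbols * orig_bits = 4909 * 32 = 157088 bits
compressed_size = n_symbols * avg_code_len = 4909 * 22.98 = 112808.82 bits
ratio = original_size / compressed_size = 157088 / 112808.82 = 1.3925

Compression ratio = 1.3925


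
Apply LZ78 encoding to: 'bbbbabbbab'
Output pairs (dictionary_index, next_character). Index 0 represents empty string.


LZ78 encoding steps:
Dictionary: {0: ''}
Step 1: w='' (idx 0), next='b' -> output (0, 'b'), add 'b' as idx 1
Step 2: w='b' (idx 1), next='b' -> output (1, 'b'), add 'bb' as idx 2
Step 3: w='b' (idx 1), next='a' -> output (1, 'a'), add 'ba' as idx 3
Step 4: w='bb' (idx 2), next='b' -> output (2, 'b'), add 'bbb' as idx 4
Step 5: w='' (idx 0), next='a' -> output (0, 'a'), add 'a' as idx 5
Step 6: w='b' (idx 1), end of input -> output (1, '')


Encoded: [(0, 'b'), (1, 'b'), (1, 'a'), (2, 'b'), (0, 'a'), (1, '')]


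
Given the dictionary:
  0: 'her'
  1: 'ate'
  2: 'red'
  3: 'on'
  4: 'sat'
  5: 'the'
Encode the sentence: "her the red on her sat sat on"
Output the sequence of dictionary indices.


Look up each word in the dictionary:
  'her' -> 0
  'the' -> 5
  'red' -> 2
  'on' -> 3
  'her' -> 0
  'sat' -> 4
  'sat' -> 4
  'on' -> 3

Encoded: [0, 5, 2, 3, 0, 4, 4, 3]


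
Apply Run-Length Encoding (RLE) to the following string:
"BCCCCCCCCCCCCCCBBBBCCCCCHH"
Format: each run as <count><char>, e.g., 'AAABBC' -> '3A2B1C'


Scanning runs left to right:
  i=0: run of 'B' x 1 -> '1B'
  i=1: run of 'C' x 14 -> '14C'
  i=15: run of 'B' x 4 -> '4B'
  i=19: run of 'C' x 5 -> '5C'
  i=24: run of 'H' x 2 -> '2H'

RLE = 1B14C4B5C2H


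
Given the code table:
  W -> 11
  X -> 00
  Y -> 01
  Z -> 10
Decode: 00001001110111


Decoding:
00 -> X
00 -> X
10 -> Z
01 -> Y
11 -> W
01 -> Y
11 -> W


Result: XXZYWYW


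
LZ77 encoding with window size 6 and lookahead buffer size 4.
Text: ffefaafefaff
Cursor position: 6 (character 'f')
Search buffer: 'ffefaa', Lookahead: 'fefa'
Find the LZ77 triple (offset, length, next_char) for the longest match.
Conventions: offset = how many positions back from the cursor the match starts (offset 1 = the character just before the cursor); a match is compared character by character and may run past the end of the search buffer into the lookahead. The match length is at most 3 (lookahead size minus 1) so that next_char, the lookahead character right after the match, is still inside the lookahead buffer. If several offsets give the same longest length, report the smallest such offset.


Try each offset into the search buffer:
  offset=1 (pos 5, char 'a'): match length 0
  offset=2 (pos 4, char 'a'): match length 0
  offset=3 (pos 3, char 'f'): match length 1
  offset=4 (pos 2, char 'e'): match length 0
  offset=5 (pos 1, char 'f'): match length 3
  offset=6 (pos 0, char 'f'): match length 1
Longest match has length 3 at offset 5.
next_char = character at position 6 + 3 = 9 -> 'a'

Best match: offset=5, length=3 (matching 'fef' starting at position 1)
LZ77 triple: (5, 3, 'a')


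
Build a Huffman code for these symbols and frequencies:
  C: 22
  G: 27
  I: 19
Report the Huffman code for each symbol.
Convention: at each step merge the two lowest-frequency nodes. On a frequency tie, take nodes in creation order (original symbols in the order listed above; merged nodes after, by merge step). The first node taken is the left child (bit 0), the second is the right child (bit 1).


Huffman tree construction:
Step 1: Merge I(19) + C(22) = 41
Step 2: Merge G(27) + (I+C)(41) = 68
Read each symbol's code off the tree from the root (left child = 0, right child = 1).

Codes:
  C: 11 (length 2)
  G: 0 (length 1)
  I: 10 (length 2)
Average code length: 109/68 = 1.6029 bits/symbol


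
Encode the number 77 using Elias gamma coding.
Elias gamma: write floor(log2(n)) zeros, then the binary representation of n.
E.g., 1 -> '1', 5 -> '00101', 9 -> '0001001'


num_bits = floor(log2(77)) + 1 = 7
leading_zeros = num_bits - 1 = 6
binary(77) = 1001101

Elias gamma(77) = '000000' + '1001101' = 0000001001101 (13 bits)


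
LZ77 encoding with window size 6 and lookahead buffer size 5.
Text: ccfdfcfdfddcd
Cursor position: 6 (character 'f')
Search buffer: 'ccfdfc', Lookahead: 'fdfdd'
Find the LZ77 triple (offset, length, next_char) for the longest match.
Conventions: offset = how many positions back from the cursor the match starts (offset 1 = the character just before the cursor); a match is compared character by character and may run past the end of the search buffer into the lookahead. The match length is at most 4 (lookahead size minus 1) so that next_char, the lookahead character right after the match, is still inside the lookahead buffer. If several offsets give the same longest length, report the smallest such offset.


Try each offset into the search buffer:
  offset=1 (pos 5, char 'c'): match length 0
  offset=2 (pos 4, char 'f'): match length 1
  offset=3 (pos 3, char 'd'): match length 0
  offset=4 (pos 2, char 'f'): match length 3
  offset=5 (pos 1, char 'c'): match length 0
  offset=6 (pos 0, char 'c'): match length 0
Longest match has length 3 at offset 4.
next_char = character at position 6 + 3 = 9 -> 'd'

Best match: offset=4, length=3 (matching 'fdf' starting at position 2)
LZ77 triple: (4, 3, 'd')


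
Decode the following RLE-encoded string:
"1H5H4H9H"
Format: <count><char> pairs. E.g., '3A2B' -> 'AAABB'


Expanding each <count><char> pair:
  1H -> 'H'
  5H -> 'HHHHH'
  4H -> 'HHHH'
  9H -> 'HHHHHHHHH'

Decoded = HHHHHHHHHHHHHHHHHHH


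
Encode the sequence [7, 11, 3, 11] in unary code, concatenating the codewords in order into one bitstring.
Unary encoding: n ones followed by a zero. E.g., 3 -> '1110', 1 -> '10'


Encode each number as n ones followed by a terminating 0:
  7 -> 11111110 (8 bits)
  11 -> 111111111110 (12 bits)
  3 -> 1110 (4 bits)
  11 -> 111111111110 (12 bits)
Total length = 8 + 12 + 4 + 12 = 36 bits.

Unary([7, 11, 3, 11]) = 111111101111111111101110111111111110 (36 bits)


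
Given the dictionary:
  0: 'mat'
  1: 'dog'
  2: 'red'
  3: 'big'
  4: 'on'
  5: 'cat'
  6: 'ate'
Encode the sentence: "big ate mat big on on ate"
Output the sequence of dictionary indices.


Look up each word in the dictionary:
  'big' -> 3
  'ate' -> 6
  'mat' -> 0
  'big' -> 3
  'on' -> 4
  'on' -> 4
  'ate' -> 6

Encoded: [3, 6, 0, 3, 4, 4, 6]


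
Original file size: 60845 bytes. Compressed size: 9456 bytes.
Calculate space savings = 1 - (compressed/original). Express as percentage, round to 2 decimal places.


ratio = compressed/original = 9456/60845 = 0.155411
savings = 1 - ratio = 1 - 0.155411 = 0.844589
as a percentage: 0.844589 * 100 = 84.46%

Space savings = 1 - 9456/60845 = 84.46%


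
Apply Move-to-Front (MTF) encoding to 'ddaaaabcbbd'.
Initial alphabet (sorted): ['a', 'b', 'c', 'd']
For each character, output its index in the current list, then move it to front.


MTF encoding:
'd': index 3 in ['a', 'b', 'c', 'd'] -> ['d', 'a', 'b', 'c']
'd': index 0 in ['d', 'a', 'b', 'c'] -> ['d', 'a', 'b', 'c']
'a': index 1 in ['d', 'a', 'b', 'c'] -> ['a', 'd', 'b', 'c']
'a': index 0 in ['a', 'd', 'b', 'c'] -> ['a', 'd', 'b', 'c']
'a': index 0 in ['a', 'd', 'b', 'c'] -> ['a', 'd', 'b', 'c']
'a': index 0 in ['a', 'd', 'b', 'c'] -> ['a', 'd', 'b', 'c']
'b': index 2 in ['a', 'd', 'b', 'c'] -> ['b', 'a', 'd', 'c']
'c': index 3 in ['b', 'a', 'd', 'c'] -> ['c', 'b', 'a', 'd']
'b': index 1 in ['c', 'b', 'a', 'd'] -> ['b', 'c', 'a', 'd']
'b': index 0 in ['b', 'c', 'a', 'd'] -> ['b', 'c', 'a', 'd']
'd': index 3 in ['b', 'c', 'a', 'd'] -> ['d', 'b', 'c', 'a']


Output: [3, 0, 1, 0, 0, 0, 2, 3, 1, 0, 3]


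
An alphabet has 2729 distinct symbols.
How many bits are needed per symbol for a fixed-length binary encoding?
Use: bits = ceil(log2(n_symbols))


log2(2729) = 11.4142
Bracket: 2^11 = 2048 < 2729 <= 2^12 = 4096
So ceil(log2(2729)) = 12

bits = ceil(log2(2729)) = ceil(11.4142) = 12 bits


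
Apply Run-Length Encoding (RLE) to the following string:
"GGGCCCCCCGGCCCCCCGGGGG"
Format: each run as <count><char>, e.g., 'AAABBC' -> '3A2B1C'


Scanning runs left to right:
  i=0: run of 'G' x 3 -> '3G'
  i=3: run of 'C' x 6 -> '6C'
  i=9: run of 'G' x 2 -> '2G'
  i=11: run of 'C' x 6 -> '6C'
  i=17: run of 'G' x 5 -> '5G'

RLE = 3G6C2G6C5G


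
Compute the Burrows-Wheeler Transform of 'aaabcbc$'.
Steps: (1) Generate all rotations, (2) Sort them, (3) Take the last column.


Rotations (sorted):
  0: $aaabcbc -> last char: c
  1: aaabcbc$ -> last char: $
  2: aabcbc$a -> last char: a
  3: abcbc$aa -> last char: a
  4: bc$aaabc -> last char: c
  5: bcbc$aaa -> last char: a
  6: c$aaabcb -> last char: b
  7: cbc$aaab -> last char: b


BWT = c$aacabb


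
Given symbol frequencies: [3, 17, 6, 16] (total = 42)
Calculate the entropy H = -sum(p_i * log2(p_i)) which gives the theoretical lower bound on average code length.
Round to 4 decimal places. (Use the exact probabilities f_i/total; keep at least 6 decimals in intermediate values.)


Per-symbol terms -p_i * log2(p_i) with p_i = f_i/42:
  p = 3/42 = 0.071429: log2(p) = -3.807355, -p*log2(p) = 0.271954
  p = 17/42 = 0.404762: log2(p) = -1.304855, -p*log2(p) = 0.528155
  p = 6/42 = 0.142857: log2(p) = -2.807355, -p*log2(p) = 0.401051
  p = 16/42 = 0.380952: log2(p) = -1.392317, -p*log2(p) = 0.530407
H = 0.271954 + 0.528155 + 0.401051 + 0.530407 = 1.731567

H = 1.7316 bits/symbol


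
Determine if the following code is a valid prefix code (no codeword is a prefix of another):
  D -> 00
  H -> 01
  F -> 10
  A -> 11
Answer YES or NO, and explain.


Checking each pair (does one codeword prefix another?):
  D='00' vs H='01': no prefix
  D='00' vs F='10': no prefix
  D='00' vs A='11': no prefix
  H='01' vs D='00': no prefix
  H='01' vs F='10': no prefix
  H='01' vs A='11': no prefix
  F='10' vs D='00': no prefix
  F='10' vs H='01': no prefix
  F='10' vs A='11': no prefix
  A='11' vs D='00': no prefix
  A='11' vs H='01': no prefix
  A='11' vs F='10': no prefix
No violation found over all pairs.

YES -- this is a valid prefix code. No codeword is a prefix of any other codeword.


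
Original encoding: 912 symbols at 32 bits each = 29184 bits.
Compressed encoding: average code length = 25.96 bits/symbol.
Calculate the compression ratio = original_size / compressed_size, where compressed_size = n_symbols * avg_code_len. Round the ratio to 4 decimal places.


original_size = n_symbols * orig_bits = 912 * 32 = 29184 bits
compressed_size = n_symbols * avg_code_len = 912 * 25.96 = 23675.52 bits
ratio = original_size / compressed_size = 29184 / 23675.52 = 1.2327

Compression ratio = 1.2327


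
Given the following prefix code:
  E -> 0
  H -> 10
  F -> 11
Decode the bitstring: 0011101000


Decoding step by step:
Bits 0 -> E
Bits 0 -> E
Bits 11 -> F
Bits 10 -> H
Bits 10 -> H
Bits 0 -> E
Bits 0 -> E


Decoded message: EEFHHEE


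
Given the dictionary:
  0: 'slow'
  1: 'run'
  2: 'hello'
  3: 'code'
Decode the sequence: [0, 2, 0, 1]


Look up each index in the dictionary:
  0 -> 'slow'
  2 -> 'hello'
  0 -> 'slow'
  1 -> 'run'

Decoded: "slow hello slow run"


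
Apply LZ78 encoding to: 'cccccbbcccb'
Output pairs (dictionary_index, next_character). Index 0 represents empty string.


LZ78 encoding steps:
Dictionary: {0: ''}
Step 1: w='' (idx 0), next='c' -> output (0, 'c'), add 'c' as idx 1
Step 2: w='c' (idx 1), next='c' -> output (1, 'c'), add 'cc' as idx 2
Step 3: w='cc' (idx 2), next='b' -> output (2, 'b'), add 'ccb' as idx 3
Step 4: w='' (idx 0), next='b' -> output (0, 'b'), add 'b' as idx 4
Step 5: w='cc' (idx 2), next='c' -> output (2, 'c'), add 'ccc' as idx 5
Step 6: w='b' (idx 4), end of input -> output (4, '')


Encoded: [(0, 'c'), (1, 'c'), (2, 'b'), (0, 'b'), (2, 'c'), (4, '')]


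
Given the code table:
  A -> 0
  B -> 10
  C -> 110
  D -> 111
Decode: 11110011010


Decoding:
111 -> D
10 -> B
0 -> A
110 -> C
10 -> B


Result: DBACB


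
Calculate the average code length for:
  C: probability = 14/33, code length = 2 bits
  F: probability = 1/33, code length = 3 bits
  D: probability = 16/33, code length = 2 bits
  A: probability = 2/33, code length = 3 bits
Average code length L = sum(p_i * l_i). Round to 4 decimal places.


Weighted contributions p_i * l_i:
  C: (14/33) * 2 = 28/33
  F: (1/33) * 3 = 3/33
  D: (16/33) * 2 = 32/33
  A: (2/33) * 3 = 6/33
Sum = (28 + 3 + 32 + 6)/33 = 69/33

L = 69/33 = 2.0909 bits/symbol
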